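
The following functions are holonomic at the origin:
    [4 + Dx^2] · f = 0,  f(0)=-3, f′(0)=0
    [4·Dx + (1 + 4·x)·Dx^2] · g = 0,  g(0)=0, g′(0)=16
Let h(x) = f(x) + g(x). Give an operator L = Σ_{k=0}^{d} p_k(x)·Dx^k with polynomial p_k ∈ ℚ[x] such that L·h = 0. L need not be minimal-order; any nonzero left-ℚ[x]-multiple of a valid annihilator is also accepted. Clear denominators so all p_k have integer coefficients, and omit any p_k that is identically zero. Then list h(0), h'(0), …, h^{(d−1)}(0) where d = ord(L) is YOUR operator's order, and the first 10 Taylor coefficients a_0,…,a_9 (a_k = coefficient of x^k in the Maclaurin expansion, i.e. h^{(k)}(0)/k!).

f: a_k = -3, 0, 6, 0, -2, 0, 4/15, 0, -2/105, 0, …
g: a_k = 0, 16, -32, 256/3, -256, 4096/5, -8192/3, 65536/7, -32768, 1048576/9, …
f+g: L₀ = lclm(L_f,L_g), ord ≤ 2+2.
L = (400 + 128·x + 256·x^2)·Dx + (36 + 176·x + 192·x^2 + 256·x^3)·Dx^2 + (100 + 32·x + 64·x^2)·Dx^3 + (9 + 44·x + 48·x^2 + 64·x^3)·Dx^4  (order 4).
h: a_k = -3, 16, -26, 256/3, -258, 4096/5, -13652/5, 65536/7, -3440642/105, 1048576/9, …
ICs: h(0) = -3, h′(0) = 16, h′′(0) = -52, h′′′(0) = 512.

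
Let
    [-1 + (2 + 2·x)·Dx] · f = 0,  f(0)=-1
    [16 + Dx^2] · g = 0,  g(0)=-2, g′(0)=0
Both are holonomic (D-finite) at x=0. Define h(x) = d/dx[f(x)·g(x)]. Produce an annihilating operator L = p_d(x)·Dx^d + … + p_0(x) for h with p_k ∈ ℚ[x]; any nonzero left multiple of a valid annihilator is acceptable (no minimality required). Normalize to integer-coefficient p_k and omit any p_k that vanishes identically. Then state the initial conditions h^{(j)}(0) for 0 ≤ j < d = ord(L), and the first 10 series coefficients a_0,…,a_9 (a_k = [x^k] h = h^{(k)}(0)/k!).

L = (4733 + 17664·x + 25216·x^2 + 16384·x^3 + 4096·x^4) + (-244 - 756·x - 768·x^2 - 256·x^3)·Dx + (268 + 1048·x + 1548·x^2 + 1024·x^3 + 256·x^4)·Dx^2  (order 2).
h: a_k = 1, -65/2, -189/8, 4465/48, 18665/384, -310129/3840, -1535653/46080, 21374753/645120, 13022409/1146880, -1461084769/185794560, …
ICs: h(0) = 1, h′(0) = -65/2.

f: a_k = -1, -1/2, 1/8, -1/16, 5/128, -7/256, 21/1024, -33/2048, 429/32768, -715/65536, …
g: a_k = -2, 0, 16, 0, -64/3, 0, 512/45, 0, -1024/315, 0, …
f·g: L₀ = L_f ⊗_s L_g, ord ≤ 1·2.
Differentiate: ansatz ord ≤ ord L₀ ⇒ L.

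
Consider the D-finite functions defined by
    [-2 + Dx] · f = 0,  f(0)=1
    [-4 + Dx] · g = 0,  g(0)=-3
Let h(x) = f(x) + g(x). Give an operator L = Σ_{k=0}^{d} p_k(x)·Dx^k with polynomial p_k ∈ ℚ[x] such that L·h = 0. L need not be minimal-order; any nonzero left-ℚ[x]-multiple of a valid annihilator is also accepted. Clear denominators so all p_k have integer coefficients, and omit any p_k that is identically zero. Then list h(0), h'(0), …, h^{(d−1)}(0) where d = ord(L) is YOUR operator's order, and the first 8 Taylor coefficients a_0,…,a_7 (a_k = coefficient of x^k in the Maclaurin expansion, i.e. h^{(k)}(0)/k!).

L = 8 - 6·Dx + Dx^2  (order 2).
h: a_k = -2, -10, -22, -92/3, -94/3, -76/3, -764/45, -3064/315, …
ICs: h(0) = -2, h′(0) = -10.

f: a_k = 1, 2, 2, 4/3, 2/3, 4/15, 4/45, 8/315, …
g: a_k = -3, -12, -24, -32, -32, -128/5, -256/15, -1024/105, …
Weyl lclm of L_f,L_g ⇒ L₀ (ord ≤ 2).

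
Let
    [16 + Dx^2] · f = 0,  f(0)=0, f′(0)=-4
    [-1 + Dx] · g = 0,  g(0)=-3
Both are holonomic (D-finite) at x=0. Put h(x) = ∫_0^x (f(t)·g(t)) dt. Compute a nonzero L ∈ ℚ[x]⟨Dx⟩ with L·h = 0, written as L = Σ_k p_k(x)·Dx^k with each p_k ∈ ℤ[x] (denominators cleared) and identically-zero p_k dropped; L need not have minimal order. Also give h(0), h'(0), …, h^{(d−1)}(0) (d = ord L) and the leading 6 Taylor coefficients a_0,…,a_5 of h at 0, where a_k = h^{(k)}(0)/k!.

L = 17·Dx - 2·Dx^2 + Dx^3  (order 3).
h: a_k = 0, 0, 6, 4, -13/2, -6, …
ICs: h(0) = 0, h′(0) = 0, h′′(0) = 12.

f: a_k = 0, -4, 0, 32/3, 0, -128/15, …
g: a_k = -3, -3, -3/2, -1/2, -1/8, -1/40, …
f·g: L₀ = L_f ⊗_s L_g, ord ≤ 2·1.
Integrate: L := L₀·Dx.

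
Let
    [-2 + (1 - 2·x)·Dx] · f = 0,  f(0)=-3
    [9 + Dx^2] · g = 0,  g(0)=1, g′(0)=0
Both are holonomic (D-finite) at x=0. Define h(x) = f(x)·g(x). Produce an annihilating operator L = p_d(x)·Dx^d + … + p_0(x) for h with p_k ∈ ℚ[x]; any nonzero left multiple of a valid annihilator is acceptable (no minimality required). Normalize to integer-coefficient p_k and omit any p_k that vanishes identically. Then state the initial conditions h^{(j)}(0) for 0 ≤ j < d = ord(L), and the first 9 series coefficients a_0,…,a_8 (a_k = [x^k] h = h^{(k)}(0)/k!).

L = (-9 + 18·x) + 4·Dx + (-1 + 2·x)·Dx^2  (order 2).
h: a_k = -3, -6, 3/2, 3, -33/8, -33/4, -1077/80, -1077/40, -48687/896, …
ICs: h(0) = -3, h′(0) = -6.

f: a_k = -3, -6, -12, -24, -48, -96, -192, -384, -768, …
g: a_k = 1, 0, -9/2, 0, 27/8, 0, -81/80, 0, 729/4480, …
Product ⇒ symmetric product L₀, ord ≤ 2.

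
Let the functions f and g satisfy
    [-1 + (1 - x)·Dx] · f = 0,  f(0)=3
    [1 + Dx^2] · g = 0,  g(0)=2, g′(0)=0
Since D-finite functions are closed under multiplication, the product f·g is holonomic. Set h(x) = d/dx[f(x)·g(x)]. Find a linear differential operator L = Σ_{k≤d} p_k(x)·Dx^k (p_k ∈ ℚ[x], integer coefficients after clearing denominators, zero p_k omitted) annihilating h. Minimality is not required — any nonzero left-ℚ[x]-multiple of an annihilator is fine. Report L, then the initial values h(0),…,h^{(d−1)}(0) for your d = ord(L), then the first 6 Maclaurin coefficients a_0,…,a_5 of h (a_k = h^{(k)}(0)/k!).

f: a_k = 3, 3, 3, 3, 3, 3, …
g: a_k = 2, 0, -1, 0, 1/12, 0, …
Product ⇒ symmetric product L₀, ord ≤ 2.
Derive L from L₀ (diff closure).
L = (-1 - 2·x + x^2) + (-2 + 2·x)·Dx + (1 - 2·x + x^2)·Dx^2  (order 2).
h: a_k = 6, 6, 9, 13, 65/4, 389/20, …
ICs: h(0) = 6, h′(0) = 6.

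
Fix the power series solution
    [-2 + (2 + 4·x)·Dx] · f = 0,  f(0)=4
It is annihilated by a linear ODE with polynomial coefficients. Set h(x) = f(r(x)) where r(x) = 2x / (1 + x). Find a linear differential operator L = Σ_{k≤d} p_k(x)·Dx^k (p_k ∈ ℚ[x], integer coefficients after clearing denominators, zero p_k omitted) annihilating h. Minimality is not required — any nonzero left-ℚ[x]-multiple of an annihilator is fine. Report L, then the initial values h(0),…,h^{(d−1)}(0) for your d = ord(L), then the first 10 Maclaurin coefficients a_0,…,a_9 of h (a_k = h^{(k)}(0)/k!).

L = -2 + (1 + 6·x + 5·x^2)·Dx  (order 1).
h: a_k = 4, 8, -16, 40, -120, 408, -1504, 5848, -23600, 97880, …
ICs: h(0) = 4.

f: a_k = 4, 4, -2, 2, -5/2, 7/2, -21/4, 33/4, -429/32, 715/32, …
Substitute x→r, Dx→(1/r')Dx; clear ⇒ L₀.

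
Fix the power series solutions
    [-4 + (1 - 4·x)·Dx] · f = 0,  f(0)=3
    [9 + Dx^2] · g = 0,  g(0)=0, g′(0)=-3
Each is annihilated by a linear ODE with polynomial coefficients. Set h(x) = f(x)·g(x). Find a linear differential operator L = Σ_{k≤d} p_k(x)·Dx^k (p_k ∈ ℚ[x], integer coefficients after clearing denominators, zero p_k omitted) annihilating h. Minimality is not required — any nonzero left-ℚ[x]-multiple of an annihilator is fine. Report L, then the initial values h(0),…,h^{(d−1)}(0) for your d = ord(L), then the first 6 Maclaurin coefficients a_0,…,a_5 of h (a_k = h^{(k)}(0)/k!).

f: a_k = 3, 12, 48, 192, 768, 3072, …
g: a_k = 0, -3, 0, 9/2, 0, -81/40, …
f·g: L₀ = L_f ⊗_s L_g, ord ≤ 1·2.
L = (-9 + 36·x) + 8·Dx + (-1 + 4·x)·Dx^2  (order 2).
h: a_k = 0, -9, -36, -261/2, -522, -83763/40, …
ICs: h(0) = 0, h′(0) = -9.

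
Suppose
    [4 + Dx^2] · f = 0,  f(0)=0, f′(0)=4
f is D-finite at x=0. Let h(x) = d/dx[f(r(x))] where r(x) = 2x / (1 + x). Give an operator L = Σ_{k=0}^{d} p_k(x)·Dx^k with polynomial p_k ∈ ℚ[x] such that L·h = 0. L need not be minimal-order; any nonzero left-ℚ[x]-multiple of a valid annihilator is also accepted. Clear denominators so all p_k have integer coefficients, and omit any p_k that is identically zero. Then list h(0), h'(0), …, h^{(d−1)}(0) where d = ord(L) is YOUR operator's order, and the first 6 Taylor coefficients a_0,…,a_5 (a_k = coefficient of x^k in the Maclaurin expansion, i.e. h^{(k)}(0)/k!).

L = (22 + 12·x + 6·x^2) + (6 + 18·x + 18·x^2 + 6·x^3)·Dx + (1 + 4·x + 6·x^2 + 4·x^3 + x^4)·Dx^2  (order 2).
h: a_k = 8, -16, -40, 224, -1544/3, 720, …
ICs: h(0) = 8, h′(0) = -16.

f: a_k = 0, 4, 0, -8/3, 0, 8/15, …
f∘r: x↦r, Dx↦Dx/r' in L_f ⇒ L₀.
h₀' ⇒ L via d/dx closure of L₀.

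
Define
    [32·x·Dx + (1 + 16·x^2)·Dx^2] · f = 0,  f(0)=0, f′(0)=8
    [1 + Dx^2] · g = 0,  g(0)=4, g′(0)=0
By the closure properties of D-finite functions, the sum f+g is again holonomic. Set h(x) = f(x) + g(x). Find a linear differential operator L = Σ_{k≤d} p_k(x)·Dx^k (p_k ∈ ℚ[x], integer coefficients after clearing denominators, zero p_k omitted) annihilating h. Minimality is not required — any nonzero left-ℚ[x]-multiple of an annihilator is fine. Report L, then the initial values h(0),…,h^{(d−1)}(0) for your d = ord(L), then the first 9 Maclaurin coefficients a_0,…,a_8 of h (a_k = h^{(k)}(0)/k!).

L = (-6112·x + 99328·x^3 + 8192·x^5)·Dx + (-31 + 1072·x^2 + 25344·x^4 + 4096·x^6)·Dx^2 + (-6112·x + 99328·x^3 + 8192·x^5)·Dx^3 + (-31 + 1072·x^2 + 25344·x^4 + 4096·x^6)·Dx^4  (order 4).
h: a_k = 4, 8, -2, -128/3, 1/6, 2048/5, -1/180, -32768/7, 1/10080, …
ICs: h(0) = 4, h′(0) = 8, h′′(0) = -4, h′′′(0) = -256.

f: a_k = 0, 8, 0, -128/3, 0, 2048/5, 0, -32768/7, 0, …
g: a_k = 4, 0, -2, 0, 1/6, 0, -1/180, 0, 1/10080, …
h₀=f+g: left-lcm gives L₀, ord ≤ 4.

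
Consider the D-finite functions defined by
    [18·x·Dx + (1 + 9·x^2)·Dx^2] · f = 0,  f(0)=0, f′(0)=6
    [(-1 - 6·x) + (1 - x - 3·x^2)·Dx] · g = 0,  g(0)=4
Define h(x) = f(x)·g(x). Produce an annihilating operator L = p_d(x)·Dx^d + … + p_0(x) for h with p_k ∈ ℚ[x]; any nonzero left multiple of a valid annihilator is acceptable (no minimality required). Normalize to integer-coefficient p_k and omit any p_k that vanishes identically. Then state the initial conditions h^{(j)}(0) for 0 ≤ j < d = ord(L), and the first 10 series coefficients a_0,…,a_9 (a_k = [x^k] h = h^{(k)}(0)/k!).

L = (6 + 18·x + 162·x^2) + (2 - 6·x + 36·x^2 + 162·x^3)·Dx + (-1 + x - 6·x^2 + 9·x^3 + 27·x^4)·Dx^2  (order 2).
h: a_k = 0, 24, 24, 24, 96, 2784/5, 4224/5, 552/35, 89256/35, 703272/35, …
ICs: h(0) = 0, h′(0) = 24.

f: a_k = 0, 6, 0, -18, 0, 486/5, 0, -4374/7, 0, 4374, …
g: a_k = 4, 4, 16, 28, 76, 160, 388, 868, 2032, 4636, …
Sym-product of L_f,L_g gives L₀ (≤ ord 2).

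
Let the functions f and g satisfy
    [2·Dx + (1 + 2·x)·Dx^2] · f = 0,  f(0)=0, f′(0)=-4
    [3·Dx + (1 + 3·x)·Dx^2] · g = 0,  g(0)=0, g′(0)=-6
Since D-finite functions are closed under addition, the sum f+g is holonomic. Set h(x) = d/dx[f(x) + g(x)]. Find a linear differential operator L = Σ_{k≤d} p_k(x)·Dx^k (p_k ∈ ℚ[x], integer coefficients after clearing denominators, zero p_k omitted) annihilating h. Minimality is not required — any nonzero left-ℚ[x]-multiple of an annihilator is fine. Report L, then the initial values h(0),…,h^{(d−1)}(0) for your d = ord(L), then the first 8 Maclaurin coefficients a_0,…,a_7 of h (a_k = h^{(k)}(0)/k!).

f: a_k = 0, -4, 4, -16/3, 8, -64/5, 64/3, -256/7, …
g: a_k = 0, -6, 9, -18, 81/2, -486/5, 243, -4374/7, …
L₀ := lclm(L_f,L_g); ord L₀ ≤ 2+2.
Differentiate: ansatz ord ≤ ord L₀ ⇒ L.
L = 12 + (10 + 24·x)·Dx + (1 + 5·x + 6·x^2)·Dx^2  (order 2).
h: a_k = -10, 26, -70, 194, -550, 1586, -4630, 13634, …
ICs: h(0) = -10, h′(0) = 26.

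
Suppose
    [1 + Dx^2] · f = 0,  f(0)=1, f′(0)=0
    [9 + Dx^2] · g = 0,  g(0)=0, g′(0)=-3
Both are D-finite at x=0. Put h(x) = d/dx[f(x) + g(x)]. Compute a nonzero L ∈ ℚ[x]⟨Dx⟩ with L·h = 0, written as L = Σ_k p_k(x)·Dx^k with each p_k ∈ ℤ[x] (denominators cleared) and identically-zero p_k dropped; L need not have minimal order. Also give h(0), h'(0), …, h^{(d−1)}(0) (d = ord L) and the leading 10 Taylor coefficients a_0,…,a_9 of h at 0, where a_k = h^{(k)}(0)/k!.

f: a_k = 1, 0, -1/2, 0, 1/24, 0, -1/720, 0, 1/40320, 0, …
g: a_k = 0, -3, 0, 9/2, 0, -81/40, 0, 243/560, 0, -243/4480, …
f+g: L₀ = lclm(L_f,L_g), ord ≤ 2+2.
h₀' ⇒ L via d/dx closure of L₀.
L = 9 + 10·Dx^2 + Dx^4  (order 4).
h: a_k = -3, -1, 27/2, 1/6, -81/8, -1/120, 243/80, 1/5040, -2187/4480, -1/362880, …
ICs: h(0) = -3, h′(0) = -1, h′′(0) = 27, h′′′(0) = 1.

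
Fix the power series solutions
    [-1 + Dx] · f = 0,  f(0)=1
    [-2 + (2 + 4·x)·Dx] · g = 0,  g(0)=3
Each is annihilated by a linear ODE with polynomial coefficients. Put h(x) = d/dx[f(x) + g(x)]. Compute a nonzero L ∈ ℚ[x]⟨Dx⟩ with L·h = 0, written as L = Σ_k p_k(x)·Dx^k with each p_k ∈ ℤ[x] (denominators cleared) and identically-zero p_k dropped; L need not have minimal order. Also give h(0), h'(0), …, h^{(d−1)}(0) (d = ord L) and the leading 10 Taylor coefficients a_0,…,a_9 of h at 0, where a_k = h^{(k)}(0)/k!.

f: a_k = 1, 1, 1/2, 1/6, 1/24, 1/120, 1/720, 1/5040, 1/40320, 1/362880, …
g: a_k = 3, 3, -3/2, 3/2, -15/8, 21/8, -63/16, 99/16, -1287/128, 2145/128, …
Weyl lclm of L_f,L_g ⇒ L₀ (ord ≤ 2).
h=h₀': d/dx-closure on L₀ ⇒ L.
L = (-2 - x) + (1 - 2·x - 2·x^2)·Dx + (1 + 3·x + 2·x^2)·Dx^2  (order 2).
h: a_k = 4, -2, 5, -22/3, 79/6, -1417/60, 15593/360, -101351/1260, 1520269/10080, -51689137/181440, …
ICs: h(0) = 4, h′(0) = -2.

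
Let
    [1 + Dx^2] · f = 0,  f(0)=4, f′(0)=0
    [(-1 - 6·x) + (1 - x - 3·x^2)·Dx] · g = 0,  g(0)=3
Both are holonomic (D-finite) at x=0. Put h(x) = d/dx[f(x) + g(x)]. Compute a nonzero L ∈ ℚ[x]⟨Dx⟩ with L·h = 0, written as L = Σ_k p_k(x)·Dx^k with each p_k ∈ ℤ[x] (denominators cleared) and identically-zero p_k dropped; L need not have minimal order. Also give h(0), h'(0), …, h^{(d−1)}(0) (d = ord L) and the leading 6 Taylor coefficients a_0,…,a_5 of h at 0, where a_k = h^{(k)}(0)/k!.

L = (464 + 2522·x + 8618·x^2 + 6330·x^3 + 9630·x^4 + 486·x^5 + 486·x^6) + (-43 - 249·x + 114·x^2 + 559·x^3 + 1500·x^4 + 1863·x^5 + 189·x^6 + 162·x^7)·Dx + (464 + 2522·x + 8618·x^2 + 6330·x^3 + 9630·x^4 + 486·x^5 + 486·x^6)·Dx^2 + (-43 - 249·x + 114·x^2 + 559·x^3 + 1500·x^4 + 1863·x^5 + 189·x^6 + 162·x^7)·Dx^3  (order 3).
h: a_k = 3, 20, 63, 686/3, 600, 52379/30, …
ICs: h(0) = 3, h′(0) = 20, h′′(0) = 126.

f: a_k = 4, 0, -2, 0, 1/6, 0, …
g: a_k = 3, 3, 12, 21, 57, 120, …
L₀ := lclm(L_f,L_g); ord L₀ ≤ 2+1.
Differentiate: ansatz ord ≤ ord L₀ ⇒ L.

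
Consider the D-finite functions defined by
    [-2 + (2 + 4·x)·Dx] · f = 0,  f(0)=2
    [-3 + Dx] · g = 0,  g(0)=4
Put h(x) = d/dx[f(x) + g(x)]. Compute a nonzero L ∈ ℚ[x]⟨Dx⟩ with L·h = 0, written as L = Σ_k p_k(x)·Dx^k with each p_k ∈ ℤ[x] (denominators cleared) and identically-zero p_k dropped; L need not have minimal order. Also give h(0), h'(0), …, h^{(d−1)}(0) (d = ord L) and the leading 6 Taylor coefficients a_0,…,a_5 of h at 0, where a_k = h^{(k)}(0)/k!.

f: a_k = 2, 2, -1, 1, -5/4, 7/4, …
g: a_k = 4, 12, 18, 18, 27/2, 81/10, …
L₀ := lclm(L_f,L_g); ord L₀ ≤ 1+1.
Derive L from L₀ (diff closure).
L = (-9 - 9·x) + (-3 - 18·x - 18·x^2)·Dx + (2 + 7·x + 6·x^2)·Dx^2  (order 2).
h: a_k = 14, 34, 57, 49, 197/4, 171/20, …
ICs: h(0) = 14, h′(0) = 34.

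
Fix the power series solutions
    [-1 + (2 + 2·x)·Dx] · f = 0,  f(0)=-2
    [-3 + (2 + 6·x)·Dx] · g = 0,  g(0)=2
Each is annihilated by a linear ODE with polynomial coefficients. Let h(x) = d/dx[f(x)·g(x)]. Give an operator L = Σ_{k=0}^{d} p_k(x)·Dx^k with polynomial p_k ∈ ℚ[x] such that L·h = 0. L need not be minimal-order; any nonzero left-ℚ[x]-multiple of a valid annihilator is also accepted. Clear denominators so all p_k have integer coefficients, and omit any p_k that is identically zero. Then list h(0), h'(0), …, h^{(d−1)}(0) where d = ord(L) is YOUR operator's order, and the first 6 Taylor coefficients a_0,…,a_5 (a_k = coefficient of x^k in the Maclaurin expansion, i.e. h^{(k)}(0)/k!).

f: a_k = -2, -1, 1/4, -1/8, 5/64, -7/128, …
g: a_k = 2, 3, -9/4, 27/8, -405/64, 1701/128, …
h₀=f·g: eliminate ⇒ L₀, order ≤ 1·1.
Differentiate: ansatz ord ≤ ord L₀ ⇒ L.
L = -1 + (-2 - 11·x - 18·x^2 - 9·x^3)·Dx  (order 1).
h: a_k = -8, 4, -12, 34, -95, 531/2, …
ICs: h(0) = -8.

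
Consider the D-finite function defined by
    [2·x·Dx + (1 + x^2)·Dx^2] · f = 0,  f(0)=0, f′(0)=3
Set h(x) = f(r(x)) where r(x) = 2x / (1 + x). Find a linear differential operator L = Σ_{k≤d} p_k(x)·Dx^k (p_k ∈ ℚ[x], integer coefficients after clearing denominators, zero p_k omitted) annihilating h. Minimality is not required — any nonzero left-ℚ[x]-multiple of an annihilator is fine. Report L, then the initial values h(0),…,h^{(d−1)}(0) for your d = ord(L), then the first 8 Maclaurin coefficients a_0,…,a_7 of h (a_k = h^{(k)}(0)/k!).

f: a_k = 0, 3, 0, -1, 0, 3/5, 0, -3/7, …
Change of var in L_f (x↦r) gives L₀.
L = (2 + 10·x)·Dx + (1 + 2·x + 5·x^2)·Dx^2  (order 2).
h: a_k = 0, 6, -6, -2, 18, -114/5, -22, 834/7, …
ICs: h(0) = 0, h′(0) = 6.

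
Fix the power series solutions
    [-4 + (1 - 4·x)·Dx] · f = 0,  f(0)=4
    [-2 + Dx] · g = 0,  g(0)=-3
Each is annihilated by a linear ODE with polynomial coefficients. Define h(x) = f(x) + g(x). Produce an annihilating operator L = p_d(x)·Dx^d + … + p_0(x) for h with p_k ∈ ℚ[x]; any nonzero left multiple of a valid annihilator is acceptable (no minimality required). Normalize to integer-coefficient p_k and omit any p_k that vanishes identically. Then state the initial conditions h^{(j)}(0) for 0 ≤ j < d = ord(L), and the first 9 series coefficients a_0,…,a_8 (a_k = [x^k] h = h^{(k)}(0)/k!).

L = (-24 - 32·x) + (14 + 16·x - 32·x^2)·Dx + (-1 + 16·x^2)·Dx^2  (order 2).
h: a_k = 1, 10, 58, 252, 1022, 20476/5, 245756/15, 6881272/105, 27525118/105, …
ICs: h(0) = 1, h′(0) = 10.

f: a_k = 4, 16, 64, 256, 1024, 4096, 16384, 65536, 262144, …
g: a_k = -3, -6, -6, -4, -2, -4/5, -4/15, -8/105, -2/105, …
h₀=f+g: left-lcm gives L₀, ord ≤ 2.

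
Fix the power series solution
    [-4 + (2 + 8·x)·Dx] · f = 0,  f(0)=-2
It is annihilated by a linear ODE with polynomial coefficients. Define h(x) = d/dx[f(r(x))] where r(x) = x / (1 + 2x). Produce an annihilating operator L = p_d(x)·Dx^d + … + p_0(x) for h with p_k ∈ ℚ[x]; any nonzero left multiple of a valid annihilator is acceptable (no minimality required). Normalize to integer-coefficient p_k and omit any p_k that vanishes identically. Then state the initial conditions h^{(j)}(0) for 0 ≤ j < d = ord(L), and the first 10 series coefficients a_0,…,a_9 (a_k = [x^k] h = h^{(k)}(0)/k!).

L = (-6 - 24·x) + (-1 - 8·x - 12·x^2)·Dx  (order 1).
h: a_k = -4, 24, -120, 592, -3000, 15696, -84336, 462240, -2570328, 14444560, …
ICs: h(0) = -4.

f: a_k = -2, -4, 4, -8, 20, -56, 168, -528, 1716, -5720, …
Substitute x→r, Dx→(1/r')Dx; clear ⇒ L₀.
Differentiate: ansatz ord ≤ ord L₀ ⇒ L.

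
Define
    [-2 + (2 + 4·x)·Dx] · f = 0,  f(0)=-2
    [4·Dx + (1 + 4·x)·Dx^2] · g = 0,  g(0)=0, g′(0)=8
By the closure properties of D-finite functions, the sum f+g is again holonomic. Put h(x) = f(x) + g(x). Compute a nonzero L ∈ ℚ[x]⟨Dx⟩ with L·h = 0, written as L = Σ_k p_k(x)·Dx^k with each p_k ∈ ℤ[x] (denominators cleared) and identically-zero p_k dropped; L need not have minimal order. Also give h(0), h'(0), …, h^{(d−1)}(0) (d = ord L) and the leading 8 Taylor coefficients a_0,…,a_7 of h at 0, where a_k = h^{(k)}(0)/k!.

f: a_k = -2, -2, 1, -1, 5/4, -7/4, 21/8, -33/8, …
g: a_k = 0, 8, -16, 128/3, -128, 2048/5, -4096/3, 32768/7, …
f+g: L₀ = lclm(L_f,L_g), ord ≤ 1+2.
L = (20 + 16·x)·Dx + (29 + 104·x + 80·x^2)·Dx^2 + (3 + 22·x + 48·x^2 + 32·x^3)·Dx^3  (order 3).
h: a_k = -2, 6, -15, 125/3, -507/4, 8157/20, -32705/24, 261913/56, …
ICs: h(0) = -2, h′(0) = 6, h′′(0) = -30.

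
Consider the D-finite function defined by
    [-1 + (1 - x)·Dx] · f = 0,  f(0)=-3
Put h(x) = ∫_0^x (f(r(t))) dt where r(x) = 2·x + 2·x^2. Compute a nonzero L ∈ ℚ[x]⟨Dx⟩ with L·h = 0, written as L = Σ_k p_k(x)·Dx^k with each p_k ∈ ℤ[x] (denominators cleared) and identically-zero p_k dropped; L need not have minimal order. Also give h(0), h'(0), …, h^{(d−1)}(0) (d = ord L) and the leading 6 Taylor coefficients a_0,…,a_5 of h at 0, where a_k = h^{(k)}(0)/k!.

L = (2 + 4·x)·Dx + (-1 + 2·x + 2·x^2)·Dx^2  (order 2).
h: a_k = 0, -3, -3, -6, -12, -132/5, …
ICs: h(0) = 0, h′(0) = -3.

f: a_k = -3, -3, -3, -3, -3, -3, …
h₀=f(r): pull back L_f along r ⇒ L₀.
∫: right-multiply L₀ by Dx.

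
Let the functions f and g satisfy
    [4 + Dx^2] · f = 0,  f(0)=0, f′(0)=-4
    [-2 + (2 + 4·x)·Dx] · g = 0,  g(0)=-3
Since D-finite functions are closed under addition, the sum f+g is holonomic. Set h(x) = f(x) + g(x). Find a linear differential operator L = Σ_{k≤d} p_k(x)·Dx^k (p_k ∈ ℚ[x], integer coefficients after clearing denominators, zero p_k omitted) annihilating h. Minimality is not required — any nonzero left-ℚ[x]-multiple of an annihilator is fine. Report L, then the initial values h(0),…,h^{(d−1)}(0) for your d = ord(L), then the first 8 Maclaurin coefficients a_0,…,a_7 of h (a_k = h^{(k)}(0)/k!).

L = (-28 - 64·x - 64·x^2) + (12 + 88·x + 192·x^2 + 128·x^3)·Dx + (-7 - 16·x - 16·x^2)·Dx^2 + (3 + 22·x + 48·x^2 + 32·x^3)·Dx^3  (order 3).
h: a_k = -3, -7, 3/2, 7/6, 15/8, -379/120, 63/16, -30929/5040, …
ICs: h(0) = -3, h′(0) = -7, h′′(0) = 3.

f: a_k = 0, -4, 0, 8/3, 0, -8/15, 0, 16/315, …
g: a_k = -3, -3, 3/2, -3/2, 15/8, -21/8, 63/16, -99/16, …
h₀=f+g: left-lcm gives L₀, ord ≤ 3.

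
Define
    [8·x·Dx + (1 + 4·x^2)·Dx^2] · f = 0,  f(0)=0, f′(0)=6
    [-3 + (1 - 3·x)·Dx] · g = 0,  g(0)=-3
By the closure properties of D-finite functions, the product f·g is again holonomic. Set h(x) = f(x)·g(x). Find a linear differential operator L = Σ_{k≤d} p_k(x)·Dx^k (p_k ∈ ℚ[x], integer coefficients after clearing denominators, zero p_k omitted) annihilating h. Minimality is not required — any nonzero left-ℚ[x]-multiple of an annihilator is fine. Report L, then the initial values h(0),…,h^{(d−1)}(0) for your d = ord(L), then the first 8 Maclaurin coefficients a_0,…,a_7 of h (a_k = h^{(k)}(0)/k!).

L = 24·x + (6 - 8·x + 48·x^2)·Dx + (-1 + 3·x - 4·x^2 + 12·x^3)·Dx^2  (order 2).
h: a_k = 0, -18, -54, -138, -414, -6498/5, -19494/5, -403614/35, …
ICs: h(0) = 0, h′(0) = -18.

f: a_k = 0, 6, 0, -8, 0, 96/5, 0, -384/7, …
g: a_k = -3, -9, -27, -81, -243, -729, -2187, -6561, …
Sym-product of L_f,L_g gives L₀ (≤ ord 2).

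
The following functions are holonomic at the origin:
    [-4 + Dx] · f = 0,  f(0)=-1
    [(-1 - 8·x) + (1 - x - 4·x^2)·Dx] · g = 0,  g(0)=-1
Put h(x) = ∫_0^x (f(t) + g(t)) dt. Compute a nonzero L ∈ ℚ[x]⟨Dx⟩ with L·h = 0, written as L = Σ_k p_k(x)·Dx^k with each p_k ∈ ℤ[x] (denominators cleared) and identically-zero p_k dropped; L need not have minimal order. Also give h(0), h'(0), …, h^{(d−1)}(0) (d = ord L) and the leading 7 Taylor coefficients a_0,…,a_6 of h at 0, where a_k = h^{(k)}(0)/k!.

L = (24 - 16·x + 576·x^2 + 512·x^3)·Dx + (6 - 56·x - 208·x^2 + 128·x^3 + 256·x^4)·Dx^2 + (-3 + 15·x + 16·x^2 - 64·x^3 - 64·x^4)·Dx^3  (order 3).
h: a_k = 0, -2, -5/2, -13/3, -59/12, -119/15, -1103/90, …
ICs: h(0) = 0, h′(0) = -2, h′′(0) = -5.

f: a_k = -1, -4, -8, -32/3, -32/3, -128/15, -256/45, …
g: a_k = -1, -1, -5, -9, -29, -65, -181, …
Weyl lclm of L_f,L_g ⇒ L₀ (ord ≤ 2).
Integrate: L := L₀·Dx.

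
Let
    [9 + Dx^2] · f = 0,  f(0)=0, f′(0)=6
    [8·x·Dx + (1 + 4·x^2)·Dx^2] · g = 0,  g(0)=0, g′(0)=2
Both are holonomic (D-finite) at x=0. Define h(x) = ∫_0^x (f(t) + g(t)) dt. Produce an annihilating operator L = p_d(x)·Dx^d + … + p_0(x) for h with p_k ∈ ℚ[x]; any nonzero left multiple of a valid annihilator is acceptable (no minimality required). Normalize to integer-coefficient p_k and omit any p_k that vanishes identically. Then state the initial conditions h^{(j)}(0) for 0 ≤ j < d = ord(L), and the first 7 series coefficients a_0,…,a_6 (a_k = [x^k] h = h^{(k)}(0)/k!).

f: a_k = 0, 6, 0, -9, 0, 81/20, 0, …
g: a_k = 0, 2, 0, -8/3, 0, 32/5, 0, …
h₀=f+g: left-lcm gives L₀, ord ≤ 4.
∫: right-multiply L₀ by Dx.
L = (-2808·x + 19008·x^3 + 10368·x^5)·Dx^2 + (9 + 1548·x^2 + 7344·x^4 + 5184·x^6)·Dx^3 + (-312·x + 2112·x^3 + 1152·x^5)·Dx^4 + (1 + 172·x^2 + 816·x^4 + 576·x^6)·Dx^5  (order 5).
h: a_k = 0, 0, 4, 0, -35/12, 0, 209/120, …
ICs: h(0) = 0, h′(0) = 0, h′′(0) = 8, h′′′(0) = 0, h′′′′(0) = -70.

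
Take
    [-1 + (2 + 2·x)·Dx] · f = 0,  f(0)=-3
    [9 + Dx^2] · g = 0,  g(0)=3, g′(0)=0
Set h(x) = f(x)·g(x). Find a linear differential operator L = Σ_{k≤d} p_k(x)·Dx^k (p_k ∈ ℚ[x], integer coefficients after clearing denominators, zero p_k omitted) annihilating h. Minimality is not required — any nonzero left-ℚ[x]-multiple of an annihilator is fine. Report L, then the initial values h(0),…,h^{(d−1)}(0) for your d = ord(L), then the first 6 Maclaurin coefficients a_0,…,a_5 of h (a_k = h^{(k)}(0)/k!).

f: a_k = -3, -3/2, 3/8, -3/16, 15/128, -21/256, …
g: a_k = 3, 0, -27/2, 0, 81/8, 0, …
Sym-product of L_f,L_g gives L₀ (≤ ord 2).
L = (39 + 72·x + 36·x^2) + (-4 - 4·x)·Dx + (4 + 8·x + 4·x^2)·Dx^2  (order 2).
h: a_k = -9, -9/2, 333/8, 315/16, -4491/128, -3303/256, …
ICs: h(0) = -9, h′(0) = -9/2.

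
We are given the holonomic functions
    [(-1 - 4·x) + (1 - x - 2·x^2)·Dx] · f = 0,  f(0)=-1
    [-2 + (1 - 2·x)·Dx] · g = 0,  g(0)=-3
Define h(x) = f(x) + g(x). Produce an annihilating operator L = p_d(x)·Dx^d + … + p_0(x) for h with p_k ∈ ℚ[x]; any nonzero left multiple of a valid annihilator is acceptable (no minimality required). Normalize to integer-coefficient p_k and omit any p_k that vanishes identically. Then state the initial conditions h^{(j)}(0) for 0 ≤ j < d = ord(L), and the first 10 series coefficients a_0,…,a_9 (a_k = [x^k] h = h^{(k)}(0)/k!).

L = -4 + (-2 - 8·x)·Dx + (1 - x - 2·x^2)·Dx^2  (order 2).
h: a_k = -4, -7, -15, -29, -59, -117, -235, -469, -939, -1877, …
ICs: h(0) = -4, h′(0) = -7.

f: a_k = -1, -1, -3, -5, -11, -21, -43, -85, -171, -341, …
g: a_k = -3, -6, -12, -24, -48, -96, -192, -384, -768, -1536, …
f+g: L₀ = lclm(L_f,L_g), ord ≤ 1+1.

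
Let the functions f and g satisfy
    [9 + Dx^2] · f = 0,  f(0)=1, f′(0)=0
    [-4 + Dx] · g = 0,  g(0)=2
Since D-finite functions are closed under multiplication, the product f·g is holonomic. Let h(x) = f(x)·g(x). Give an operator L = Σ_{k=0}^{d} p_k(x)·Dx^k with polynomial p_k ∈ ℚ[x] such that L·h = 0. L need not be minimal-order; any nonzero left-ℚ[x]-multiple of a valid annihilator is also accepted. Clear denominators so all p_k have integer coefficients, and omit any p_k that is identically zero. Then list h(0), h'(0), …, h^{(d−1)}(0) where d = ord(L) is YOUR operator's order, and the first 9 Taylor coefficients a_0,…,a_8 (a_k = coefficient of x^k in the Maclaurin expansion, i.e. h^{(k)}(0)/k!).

f: a_k = 1, 0, -9/2, 0, 27/8, 0, -81/80, 0, 729/4480, …
g: a_k = 2, 8, 16, 64/3, 64/3, 256/15, 512/45, 2048/315, 1024/315, …
L₀ := L_f ⊗_s L_g (sym. prod.), ord ≤ 2.
L = 25 - 8·Dx + Dx^2  (order 2).
h: a_k = 2, 8, 7, -44/3, -527/12, -779/15, -11753/360, -4031/630, 164833/20160, …
ICs: h(0) = 2, h′(0) = 8.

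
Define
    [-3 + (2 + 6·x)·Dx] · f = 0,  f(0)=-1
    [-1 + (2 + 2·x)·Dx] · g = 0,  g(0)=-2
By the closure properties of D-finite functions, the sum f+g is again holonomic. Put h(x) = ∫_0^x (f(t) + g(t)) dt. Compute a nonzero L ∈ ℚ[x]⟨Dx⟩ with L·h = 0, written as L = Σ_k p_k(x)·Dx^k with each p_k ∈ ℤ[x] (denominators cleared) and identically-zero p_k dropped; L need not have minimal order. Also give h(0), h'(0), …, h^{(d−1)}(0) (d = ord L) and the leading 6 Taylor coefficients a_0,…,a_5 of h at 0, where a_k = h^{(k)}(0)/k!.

f: a_k = -1, -3/2, 9/8, -27/16, 405/128, -1701/256, …
g: a_k = -2, -1, 1/4, -1/8, 5/64, -7/128, …
h₀=f+g: left-lcm gives L₀, ord ≤ 2.
Integrate: L := L₀·Dx.
L = -3·Dx + (8 + 12·x)·Dx^2 + (4 + 16·x + 12·x^2)·Dx^3  (order 3).
h: a_k = 0, -3, -5/4, 11/24, -29/64, 83/128, …
ICs: h(0) = 0, h′(0) = -3, h′′(0) = -5/2.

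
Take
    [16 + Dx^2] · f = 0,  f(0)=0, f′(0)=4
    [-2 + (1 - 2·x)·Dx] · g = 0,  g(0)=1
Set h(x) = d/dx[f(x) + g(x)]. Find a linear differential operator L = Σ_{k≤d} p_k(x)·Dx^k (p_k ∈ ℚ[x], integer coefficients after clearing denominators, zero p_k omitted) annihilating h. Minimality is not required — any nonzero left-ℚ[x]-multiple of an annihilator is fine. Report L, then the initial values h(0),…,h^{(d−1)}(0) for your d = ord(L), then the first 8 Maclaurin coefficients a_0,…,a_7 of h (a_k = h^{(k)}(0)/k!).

L = (512 - 512·x + 512·x^2) + (-80 + 288·x - 384·x^2 + 256·x^3)·Dx + (32 - 32·x + 32·x^2)·Dx^2 + (-5 + 18·x - 24·x^2 + 16·x^3)·Dx^3  (order 3).
h: a_k = 6, 8, -8, 64, 608/3, 384, 39296/45, 2048, …
ICs: h(0) = 6, h′(0) = 8, h′′(0) = -16.

f: a_k = 0, 4, 0, -32/3, 0, 128/15, 0, -1024/315, …
g: a_k = 1, 2, 4, 8, 16, 32, 64, 128, …
f+g: L₀ = lclm(L_f,L_g), ord ≤ 2+1.
h₀' ⇒ L via d/dx closure of L₀.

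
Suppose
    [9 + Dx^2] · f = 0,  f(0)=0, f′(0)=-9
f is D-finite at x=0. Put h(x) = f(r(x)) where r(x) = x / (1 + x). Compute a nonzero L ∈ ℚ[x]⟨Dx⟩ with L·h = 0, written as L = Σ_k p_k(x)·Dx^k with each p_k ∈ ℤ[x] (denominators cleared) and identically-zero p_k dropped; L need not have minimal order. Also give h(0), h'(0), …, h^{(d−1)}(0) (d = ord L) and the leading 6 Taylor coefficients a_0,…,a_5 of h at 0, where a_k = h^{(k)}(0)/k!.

L = 9 + (2 + 6·x + 6·x^2 + 2·x^3)·Dx + (1 + 4·x + 6·x^2 + 4·x^3 + x^4)·Dx^2  (order 2).
h: a_k = 0, -9, 9, 9/2, -63/2, 2637/40, …
ICs: h(0) = 0, h′(0) = -9.

f: a_k = 0, -9, 0, 27/2, 0, -243/40, …
Substitute x→r, Dx→(1/r')Dx; clear ⇒ L₀.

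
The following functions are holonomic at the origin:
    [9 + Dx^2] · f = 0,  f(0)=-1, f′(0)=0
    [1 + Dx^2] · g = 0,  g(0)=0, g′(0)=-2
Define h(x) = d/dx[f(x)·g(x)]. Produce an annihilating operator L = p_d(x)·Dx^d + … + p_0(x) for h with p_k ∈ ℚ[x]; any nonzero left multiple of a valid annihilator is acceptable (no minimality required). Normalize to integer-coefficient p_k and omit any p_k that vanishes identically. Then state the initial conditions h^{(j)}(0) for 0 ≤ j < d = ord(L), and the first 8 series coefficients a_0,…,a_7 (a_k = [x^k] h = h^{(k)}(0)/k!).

L = 64 + 20·Dx^2 + Dx^4  (order 4).
h: a_k = 2, 0, -28, 0, 124/3, 0, -1016/45, 0, …
ICs: h(0) = 2, h′(0) = 0, h′′(0) = -56, h′′′(0) = 0.

f: a_k = -1, 0, 9/2, 0, -27/8, 0, 81/80, 0, …
g: a_k = 0, -2, 0, 1/3, 0, -1/60, 0, 1/2520, …
h₀=f·g: eliminate ⇒ L₀, order ≤ 2·2.
h₀' ⇒ L via d/dx closure of L₀.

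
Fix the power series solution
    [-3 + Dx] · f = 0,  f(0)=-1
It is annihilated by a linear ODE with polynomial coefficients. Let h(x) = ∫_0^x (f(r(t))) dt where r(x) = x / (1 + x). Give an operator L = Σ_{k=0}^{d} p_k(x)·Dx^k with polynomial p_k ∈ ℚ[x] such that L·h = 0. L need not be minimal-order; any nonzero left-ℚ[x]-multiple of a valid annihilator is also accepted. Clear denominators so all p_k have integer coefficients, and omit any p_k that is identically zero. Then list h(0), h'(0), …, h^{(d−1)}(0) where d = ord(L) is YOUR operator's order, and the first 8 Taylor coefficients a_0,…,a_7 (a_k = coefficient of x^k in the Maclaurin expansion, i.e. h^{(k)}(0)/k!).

L = -3·Dx + (1 + 2·x + x^2)·Dx^2  (order 2).
h: a_k = 0, -1, -3/2, -1/2, 3/8, -3/40, -7/80, 69/560, …
ICs: h(0) = 0, h′(0) = -1.

f: a_k = -1, -3, -9/2, -9/2, -27/8, -81/40, -81/80, -243/560, …
L₀ from L_f via x↦r, Dx↦r'^{-1}Dx.
h=∫₀ˣh₀: take L = L₀·Dx.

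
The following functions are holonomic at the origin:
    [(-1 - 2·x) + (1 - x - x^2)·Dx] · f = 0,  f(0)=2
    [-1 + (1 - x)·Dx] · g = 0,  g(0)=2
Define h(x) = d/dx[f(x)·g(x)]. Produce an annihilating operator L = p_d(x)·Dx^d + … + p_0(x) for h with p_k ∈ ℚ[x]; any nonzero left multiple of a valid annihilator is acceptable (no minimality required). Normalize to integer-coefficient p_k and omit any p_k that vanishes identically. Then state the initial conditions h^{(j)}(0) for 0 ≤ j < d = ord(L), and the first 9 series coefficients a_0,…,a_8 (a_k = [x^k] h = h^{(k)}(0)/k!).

L = (8 - 6·x - 12·x^2 + 12·x^4) + (-2 + 4·x + 3·x^2 - 8·x^3 + 3·x^5)·Dx  (order 1).
h: a_k = 8, 32, 84, 192, 400, 792, 1512, 2816, 5148, …
ICs: h(0) = 8.

f: a_k = 2, 2, 4, 6, 10, 16, 26, 42, 68, …
g: a_k = 2, 2, 2, 2, 2, 2, 2, 2, 2, …
h₀=f·g: eliminate ⇒ L₀, order ≤ 1·1.
h=h₀': d/dx-closure on L₀ ⇒ L.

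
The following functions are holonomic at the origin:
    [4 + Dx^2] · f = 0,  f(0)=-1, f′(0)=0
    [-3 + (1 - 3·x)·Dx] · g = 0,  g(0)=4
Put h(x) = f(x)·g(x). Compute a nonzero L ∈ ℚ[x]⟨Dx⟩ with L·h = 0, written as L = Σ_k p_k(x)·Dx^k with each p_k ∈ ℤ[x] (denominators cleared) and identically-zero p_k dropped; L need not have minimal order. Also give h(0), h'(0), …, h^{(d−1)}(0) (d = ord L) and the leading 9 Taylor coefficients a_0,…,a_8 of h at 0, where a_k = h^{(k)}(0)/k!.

f: a_k = -1, 0, 2, 0, -2/3, 0, 4/45, 0, -2/315, …
g: a_k = 4, 12, 36, 108, 324, 972, 2916, 8748, 26244, …
h₀=f·g: eliminate ⇒ L₀, order ≤ 2·1.
L = (-4 + 12·x) + 6·Dx + (-1 + 3·x)·Dx^2  (order 2).
h: a_k = -4, -12, -28, -84, -764/3, -764, -103124/45, -103124/15, -1299364/63, …
ICs: h(0) = -4, h′(0) = -12.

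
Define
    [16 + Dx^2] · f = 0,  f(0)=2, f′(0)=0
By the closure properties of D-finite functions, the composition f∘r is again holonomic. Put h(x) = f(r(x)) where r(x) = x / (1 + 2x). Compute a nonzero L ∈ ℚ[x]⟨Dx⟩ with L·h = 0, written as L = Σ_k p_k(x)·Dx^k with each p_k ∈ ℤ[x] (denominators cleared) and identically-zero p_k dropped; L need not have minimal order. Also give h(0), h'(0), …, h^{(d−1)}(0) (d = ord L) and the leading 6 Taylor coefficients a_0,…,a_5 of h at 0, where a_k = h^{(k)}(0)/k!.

L = 16 + (4 + 24·x + 48·x^2 + 32·x^3)·Dx + (1 + 8·x + 24·x^2 + 32·x^3 + 16·x^4)·Dx^2  (order 2).
h: a_k = 2, 0, -16, 64, -512/3, 1024/3, …
ICs: h(0) = 2, h′(0) = 0.

f: a_k = 2, 0, -16, 0, 64/3, 0, …
L₀ from L_f via x↦r, Dx↦r'^{-1}Dx.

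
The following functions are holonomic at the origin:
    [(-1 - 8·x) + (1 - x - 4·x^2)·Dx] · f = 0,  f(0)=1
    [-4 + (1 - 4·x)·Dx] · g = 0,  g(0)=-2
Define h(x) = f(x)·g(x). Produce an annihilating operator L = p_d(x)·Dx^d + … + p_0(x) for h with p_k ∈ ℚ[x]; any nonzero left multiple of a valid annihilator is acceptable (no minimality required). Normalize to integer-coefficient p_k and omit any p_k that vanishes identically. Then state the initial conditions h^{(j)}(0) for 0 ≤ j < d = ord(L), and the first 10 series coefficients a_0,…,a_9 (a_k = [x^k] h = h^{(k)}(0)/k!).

L = (-5 + 48·x^2) + (1 - 5·x + 16·x^3)·Dx  (order 1).
h: a_k = -2, -10, -50, -218, -930, -3850, -15762, -63930, -258050, -1038058, …
ICs: h(0) = -2.

f: a_k = 1, 1, 5, 9, 29, 65, 181, 441, 1165, 2929, …
g: a_k = -2, -8, -32, -128, -512, -2048, -8192, -32768, -131072, -524288, …
f·g: L₀ = L_f ⊗_s L_g, ord ≤ 1·1.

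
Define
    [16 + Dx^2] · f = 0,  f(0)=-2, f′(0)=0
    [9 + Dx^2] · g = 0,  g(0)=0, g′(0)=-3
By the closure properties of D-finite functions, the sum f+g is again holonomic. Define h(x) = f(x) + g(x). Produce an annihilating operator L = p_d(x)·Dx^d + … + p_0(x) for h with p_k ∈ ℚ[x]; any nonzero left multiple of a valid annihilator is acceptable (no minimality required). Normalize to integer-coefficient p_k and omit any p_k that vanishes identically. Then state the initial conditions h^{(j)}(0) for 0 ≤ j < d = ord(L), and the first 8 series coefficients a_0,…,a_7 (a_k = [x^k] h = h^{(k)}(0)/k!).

L = 144 + 25·Dx^2 + Dx^4  (order 4).
h: a_k = -2, -3, 16, 9/2, -64/3, -81/40, 512/45, 243/560, …
ICs: h(0) = -2, h′(0) = -3, h′′(0) = 32, h′′′(0) = 27.

f: a_k = -2, 0, 16, 0, -64/3, 0, 512/45, 0, …
g: a_k = 0, -3, 0, 9/2, 0, -81/40, 0, 243/560, …
Sum ⇒ L₀ = lclm(L_f,L_g) in ℚ(x)⟨Dx⟩.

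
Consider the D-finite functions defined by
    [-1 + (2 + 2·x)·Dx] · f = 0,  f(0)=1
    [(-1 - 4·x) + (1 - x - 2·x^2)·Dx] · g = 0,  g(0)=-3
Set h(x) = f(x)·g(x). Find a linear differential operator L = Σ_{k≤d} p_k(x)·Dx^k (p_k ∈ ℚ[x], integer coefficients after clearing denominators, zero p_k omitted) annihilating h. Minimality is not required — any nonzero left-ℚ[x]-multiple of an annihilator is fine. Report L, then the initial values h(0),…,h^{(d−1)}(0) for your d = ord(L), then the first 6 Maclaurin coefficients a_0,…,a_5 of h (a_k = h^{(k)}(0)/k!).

L = (3 + 6·x) + (-2 + 2·x + 4·x^2)·Dx  (order 1).
h: a_k = -3, -9/2, -81/8, -309/16, -5049/128, -20007/256, …
ICs: h(0) = -3.

f: a_k = 1, 1/2, -1/8, 1/16, -5/128, 7/256, …
g: a_k = -3, -3, -9, -15, -33, -63, …
h₀=f·g: eliminate ⇒ L₀, order ≤ 1·1.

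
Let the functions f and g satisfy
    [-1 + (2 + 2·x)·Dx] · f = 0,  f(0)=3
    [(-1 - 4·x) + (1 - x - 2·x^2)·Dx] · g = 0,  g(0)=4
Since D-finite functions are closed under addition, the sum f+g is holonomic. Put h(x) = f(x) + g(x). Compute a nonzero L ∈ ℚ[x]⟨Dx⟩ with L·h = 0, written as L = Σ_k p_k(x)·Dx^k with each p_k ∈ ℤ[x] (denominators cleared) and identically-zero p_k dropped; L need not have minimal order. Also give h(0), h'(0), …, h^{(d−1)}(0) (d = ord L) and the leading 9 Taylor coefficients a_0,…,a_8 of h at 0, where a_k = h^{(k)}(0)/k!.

L = (13 + 26·x + 40·x^2) + (-25 - 69·x - 144·x^2 - 100·x^3)·Dx + (2 + 20·x - 6·x^2 - 64·x^3 - 40·x^4)·Dx^2  (order 2).
h: a_k = 7, 11/2, 93/8, 323/16, 5617/128, 21525/256, 176065/1024, 696419/2048, 22412025/32768, …
ICs: h(0) = 7, h′(0) = 11/2.

f: a_k = 3, 3/2, -3/8, 3/16, -15/128, 21/256, -63/1024, 99/2048, -1287/32768, …
g: a_k = 4, 4, 12, 20, 44, 84, 172, 340, 684, …
f+g: L₀ = lclm(L_f,L_g), ord ≤ 1+1.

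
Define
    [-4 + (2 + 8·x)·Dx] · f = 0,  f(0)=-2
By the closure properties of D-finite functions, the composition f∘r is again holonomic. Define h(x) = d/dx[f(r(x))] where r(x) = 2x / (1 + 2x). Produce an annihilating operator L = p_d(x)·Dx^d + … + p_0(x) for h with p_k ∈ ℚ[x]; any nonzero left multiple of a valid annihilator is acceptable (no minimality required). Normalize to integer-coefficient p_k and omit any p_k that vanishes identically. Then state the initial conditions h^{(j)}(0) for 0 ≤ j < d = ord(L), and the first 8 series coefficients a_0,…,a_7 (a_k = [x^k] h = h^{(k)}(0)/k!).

f: a_k = -2, -4, 4, -8, 20, -56, 168, -528, …
f∘r: x↦r, Dx↦Dx/r' in L_f ⇒ L₀.
Differentiate: ansatz ord ≤ ord L₀ ⇒ L.
L = (-8 - 40·x) + (-1 - 12·x - 20·x^2)·Dx  (order 1).
h: a_k = -8, 64, -480, 3840, -32640, 288768, -2619904, 24166400, …
ICs: h(0) = -8.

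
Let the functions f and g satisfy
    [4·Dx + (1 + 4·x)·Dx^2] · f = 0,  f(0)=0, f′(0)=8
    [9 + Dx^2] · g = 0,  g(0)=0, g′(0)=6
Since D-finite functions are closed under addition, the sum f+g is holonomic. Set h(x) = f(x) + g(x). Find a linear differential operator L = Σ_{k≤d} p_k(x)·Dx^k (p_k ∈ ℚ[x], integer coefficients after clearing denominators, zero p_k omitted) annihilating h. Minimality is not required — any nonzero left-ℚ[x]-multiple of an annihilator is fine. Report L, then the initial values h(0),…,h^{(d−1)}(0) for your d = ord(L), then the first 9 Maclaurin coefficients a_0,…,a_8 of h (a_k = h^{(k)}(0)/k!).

f: a_k = 0, 8, -16, 128/3, -128, 2048/5, -4096/3, 32768/7, -16384, …
g: a_k = 0, 6, 0, -9, 0, 81/20, 0, -243/280, 0, …
L₀ := lclm(L_f,L_g); ord L₀ ≤ 2+2.
L = (3780 + 2592·x + 5184·x^2)·Dx + (369 + 2124·x + 3888·x^2 + 5184·x^3)·Dx^2 + (420 + 288·x + 576·x^2)·Dx^3 + (41 + 236·x + 432·x^2 + 576·x^3)·Dx^4  (order 4).
h: a_k = 0, 14, -16, 101/3, -128, 8273/20, -4096/3, 187211/40, -16384, …
ICs: h(0) = 0, h′(0) = 14, h′′(0) = -32, h′′′(0) = 202.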